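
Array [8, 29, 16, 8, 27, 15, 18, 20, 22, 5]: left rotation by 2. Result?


Left rotate by 2: [16, 8, 27, 15, 18, 20, 22, 5, 8, 29]


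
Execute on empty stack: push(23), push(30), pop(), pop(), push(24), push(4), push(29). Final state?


push(23) -> [23]
push(30) -> [23, 30]
pop() returns 30 -> [23]
pop() returns 23 -> []
push(24) -> [24]
push(4) -> [24, 4]
push(29) -> [24, 4, 29]
Final stack (bottom to top): [24, 4, 29]


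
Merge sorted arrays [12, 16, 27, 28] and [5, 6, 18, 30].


Compare heads, take smaller each step.
Merged: [5, 6, 12, 16, 18, 27, 28, 30]


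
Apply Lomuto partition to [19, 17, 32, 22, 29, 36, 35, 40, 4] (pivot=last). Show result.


Elements <= 4 go left of pivot.
Result: [4, 17, 32, 22, 29, 36, 35, 40, 19], pivot at index 0


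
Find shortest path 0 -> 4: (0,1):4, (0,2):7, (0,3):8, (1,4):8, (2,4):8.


Dijkstra from 0:
Distances: {0: 0, 1: 4, 2: 7, 3: 8, 4: 12}
Shortest distance to 4 = 12, path = [0, 1, 4]


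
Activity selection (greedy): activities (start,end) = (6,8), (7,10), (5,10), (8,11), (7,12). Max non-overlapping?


Greedy: pick earliest-ending, then skip overlaps.
Selected (2 activities): [(6, 8), (8, 11)]


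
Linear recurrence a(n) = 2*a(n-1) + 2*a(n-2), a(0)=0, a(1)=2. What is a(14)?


Build bottom-up:
...a(12)=99840, a(13)=272768, a(14)=2*272768+2*99840=745216


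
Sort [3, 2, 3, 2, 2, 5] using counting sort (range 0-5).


Count array: [0, 0, 3, 2, 0, 1]
Reconstruct: [2, 2, 2, 3, 3, 5]


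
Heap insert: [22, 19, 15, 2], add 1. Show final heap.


Append 1: [22, 19, 15, 2, 1]
Bubble up: no swaps needed
Result: [22, 19, 15, 2, 1]


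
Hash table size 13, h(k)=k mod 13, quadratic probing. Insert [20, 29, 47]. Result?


Insertions: 20->slot 7; 29->slot 3; 47->slot 8
Table: [None, None, None, 29, None, None, None, 20, 47, None, None, None, None]


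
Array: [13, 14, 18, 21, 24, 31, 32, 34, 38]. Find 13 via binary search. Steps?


Search for 13:
[0,8] mid=4 arr[4]=24
[0,3] mid=1 arr[1]=14
[0,0] mid=0 arr[0]=13
Total: 3 comparisons


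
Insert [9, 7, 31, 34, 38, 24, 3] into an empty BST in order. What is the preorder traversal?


Root = 9; build tree by BST insertion.
Preorder traversal: [9, 7, 3, 31, 24, 34, 38]


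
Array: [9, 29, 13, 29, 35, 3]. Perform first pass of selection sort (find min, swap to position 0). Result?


After one pass: [3, 29, 13, 29, 35, 9]


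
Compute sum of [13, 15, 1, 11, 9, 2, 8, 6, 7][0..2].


Prefix sums: [0, 13, 28, 29, 40, 49, 51, 59, 65, 72]
Sum[0..2] = prefix[3] - prefix[0] = 29 - 0 = 29


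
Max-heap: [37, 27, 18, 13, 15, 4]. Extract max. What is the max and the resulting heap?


Max = 37
Replace root with last, heapify down
Resulting heap: [27, 15, 18, 13, 4]


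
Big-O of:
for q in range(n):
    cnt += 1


Per nesting level: O(n) = O(n)
Complexity: O(n)


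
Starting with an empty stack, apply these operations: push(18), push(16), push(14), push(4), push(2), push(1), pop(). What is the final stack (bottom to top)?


push(18) -> [18]
push(16) -> [18, 16]
push(14) -> [18, 16, 14]
push(4) -> [18, 16, 14, 4]
push(2) -> [18, 16, 14, 4, 2]
push(1) -> [18, 16, 14, 4, 2, 1]
pop() returns 1 -> [18, 16, 14, 4, 2]
Final stack (bottom to top): [18, 16, 14, 4, 2]


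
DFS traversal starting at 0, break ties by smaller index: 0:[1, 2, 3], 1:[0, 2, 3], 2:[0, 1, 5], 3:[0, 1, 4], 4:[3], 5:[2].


DFS stack-based: start with [0]
Visit order: [0, 1, 2, 5, 3, 4]


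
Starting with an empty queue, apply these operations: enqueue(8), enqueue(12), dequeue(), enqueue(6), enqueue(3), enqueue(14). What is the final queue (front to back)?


enqueue(8) -> [8]
enqueue(12) -> [8, 12]
dequeue() returns 8 -> [12]
enqueue(6) -> [12, 6]
enqueue(3) -> [12, 6, 3]
enqueue(14) -> [12, 6, 3, 14]
Final queue (front to back): [12, 6, 3, 14]


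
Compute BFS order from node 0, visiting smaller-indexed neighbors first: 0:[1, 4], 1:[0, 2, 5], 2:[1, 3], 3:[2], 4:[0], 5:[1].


BFS queue: start with [0]
Visit order: [0, 1, 4, 2, 5, 3]


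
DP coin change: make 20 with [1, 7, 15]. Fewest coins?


dp[0]=0; dp[i]=1+min(dp[i-c] for c in coins)
...dp[15]=1, dp[16]=2, dp[17]=3, dp[18]=4, dp[19]=5, dp[20]=6
Minimum coins for 20 = 6


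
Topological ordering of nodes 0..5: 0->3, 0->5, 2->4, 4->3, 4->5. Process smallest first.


Kahn's algorithm, process smallest node first
Order: [0, 1, 2, 4, 3, 5]


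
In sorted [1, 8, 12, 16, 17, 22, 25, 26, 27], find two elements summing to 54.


Two pointers: lo=0, hi=8
No pair sums to 54


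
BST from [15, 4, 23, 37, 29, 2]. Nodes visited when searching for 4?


BST root = 15
Search for 4: compare at each node
Path: [15, 4]


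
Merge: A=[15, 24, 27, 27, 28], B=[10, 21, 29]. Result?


Compare heads, take smaller each step.
Merged: [10, 15, 21, 24, 27, 27, 28, 29]


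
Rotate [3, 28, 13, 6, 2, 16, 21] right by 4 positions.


Right rotate by 4: [6, 2, 16, 21, 3, 28, 13]


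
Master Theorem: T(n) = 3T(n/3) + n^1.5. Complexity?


a=3, b=3, c=1.5. log_3(3)=1 < c=1.5. Case 3: O(n^c) = O(n^1.500)
Complexity: O(n^1.500)


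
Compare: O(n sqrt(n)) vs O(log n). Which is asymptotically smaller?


logarithmic grows slower than n^1.5
O(log n) is asymptotically smaller; O(n sqrt(n)) grows faster


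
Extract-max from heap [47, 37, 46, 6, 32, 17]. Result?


Max = 47
Replace root with last, heapify down
Resulting heap: [46, 37, 17, 6, 32]


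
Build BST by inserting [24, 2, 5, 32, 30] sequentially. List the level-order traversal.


Root = 24; build tree by BST insertion.
Level-Order traversal: [24, 2, 32, 5, 30]


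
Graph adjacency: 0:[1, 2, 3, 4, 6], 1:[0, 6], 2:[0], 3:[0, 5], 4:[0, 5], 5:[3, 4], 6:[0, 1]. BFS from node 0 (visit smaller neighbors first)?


BFS queue: start with [0]
Visit order: [0, 1, 2, 3, 4, 6, 5]


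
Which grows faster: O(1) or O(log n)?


constant grows slower than logarithmic
O(1) is asymptotically smaller; O(log n) grows faster


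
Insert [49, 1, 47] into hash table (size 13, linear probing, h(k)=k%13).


Insertions: 49->slot 10; 1->slot 1; 47->slot 8
Table: [None, 1, None, None, None, None, None, None, 47, None, 49, None, None]


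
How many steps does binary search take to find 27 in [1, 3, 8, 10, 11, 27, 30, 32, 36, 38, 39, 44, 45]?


Search for 27:
[0,12] mid=6 arr[6]=30
[0,5] mid=2 arr[2]=8
[3,5] mid=4 arr[4]=11
[5,5] mid=5 arr[5]=27
Total: 4 comparisons


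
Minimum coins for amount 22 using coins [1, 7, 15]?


dp[0]=0; dp[i]=1+min(dp[i-c] for c in coins)
...dp[17]=3, dp[18]=4, dp[19]=5, dp[20]=6, dp[21]=3, dp[22]=2
Minimum coins for 22 = 2


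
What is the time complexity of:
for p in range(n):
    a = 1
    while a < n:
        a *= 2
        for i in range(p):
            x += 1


Per nesting level: O(n) * O(log n) * O(n) [triangular over p] = O(n^2 log n)
Complexity: O(n^2 log n)


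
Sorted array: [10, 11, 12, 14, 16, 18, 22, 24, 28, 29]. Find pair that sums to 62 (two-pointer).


Two pointers: lo=0, hi=9
No pair sums to 62


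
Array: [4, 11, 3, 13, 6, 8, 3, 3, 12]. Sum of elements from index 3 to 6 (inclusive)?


Prefix sums: [0, 4, 15, 18, 31, 37, 45, 48, 51, 63]
Sum[3..6] = prefix[7] - prefix[3] = 48 - 18 = 30


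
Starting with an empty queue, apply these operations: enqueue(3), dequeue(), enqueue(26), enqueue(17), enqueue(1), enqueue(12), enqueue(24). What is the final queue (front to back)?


enqueue(3) -> [3]
dequeue() returns 3 -> []
enqueue(26) -> [26]
enqueue(17) -> [26, 17]
enqueue(1) -> [26, 17, 1]
enqueue(12) -> [26, 17, 1, 12]
enqueue(24) -> [26, 17, 1, 12, 24]
Final queue (front to back): [26, 17, 1, 12, 24]


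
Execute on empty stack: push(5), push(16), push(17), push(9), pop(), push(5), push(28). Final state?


push(5) -> [5]
push(16) -> [5, 16]
push(17) -> [5, 16, 17]
push(9) -> [5, 16, 17, 9]
pop() returns 9 -> [5, 16, 17]
push(5) -> [5, 16, 17, 5]
push(28) -> [5, 16, 17, 5, 28]
Final stack (bottom to top): [5, 16, 17, 5, 28]


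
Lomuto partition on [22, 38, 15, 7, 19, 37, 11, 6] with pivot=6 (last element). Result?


Elements <= 6 go left of pivot.
Result: [6, 38, 15, 7, 19, 37, 11, 22], pivot at index 0


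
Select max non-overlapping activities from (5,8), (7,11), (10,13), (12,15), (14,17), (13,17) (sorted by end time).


Greedy: pick earliest-ending, then skip overlaps.
Selected (3 activities): [(5, 8), (10, 13), (14, 17)]


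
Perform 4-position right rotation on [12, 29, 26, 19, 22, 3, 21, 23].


Right rotate by 4: [22, 3, 21, 23, 12, 29, 26, 19]


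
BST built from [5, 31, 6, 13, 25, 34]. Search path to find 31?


BST root = 5
Search for 31: compare at each node
Path: [5, 31]


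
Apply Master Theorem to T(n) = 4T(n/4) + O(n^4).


a=4, b=4, c=4. log_4(4)=1 < c=4. Case 3: O(n^c) = O(n^4)
Complexity: O(n^4)


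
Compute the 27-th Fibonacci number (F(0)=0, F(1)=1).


F(n)=F(n-1)+F(n-2)
...F(25)=75025, F(26)=121393, F(27)=196418


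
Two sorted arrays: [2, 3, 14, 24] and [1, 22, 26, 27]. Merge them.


Compare heads, take smaller each step.
Merged: [1, 2, 3, 14, 22, 24, 26, 27]


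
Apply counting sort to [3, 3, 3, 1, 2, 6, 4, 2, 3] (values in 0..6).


Count array: [0, 1, 2, 4, 1, 0, 1]
Reconstruct: [1, 2, 2, 3, 3, 3, 3, 4, 6]


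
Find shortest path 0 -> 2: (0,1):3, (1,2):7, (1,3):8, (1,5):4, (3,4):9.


Dijkstra from 0:
Distances: {0: 0, 1: 3, 2: 10, 3: 11, 4: 20, 5: 7}
Shortest distance to 2 = 10, path = [0, 1, 2]


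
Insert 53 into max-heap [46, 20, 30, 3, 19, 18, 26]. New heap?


Append 53: [46, 20, 30, 3, 19, 18, 26, 53]
Bubble up: swap idx 7(53) with idx 3(3); swap idx 3(53) with idx 1(20); swap idx 1(53) with idx 0(46)
Result: [53, 46, 30, 20, 19, 18, 26, 3]


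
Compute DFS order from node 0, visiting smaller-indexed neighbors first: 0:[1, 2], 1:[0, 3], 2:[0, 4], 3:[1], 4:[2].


DFS stack-based: start with [0]
Visit order: [0, 1, 3, 2, 4]


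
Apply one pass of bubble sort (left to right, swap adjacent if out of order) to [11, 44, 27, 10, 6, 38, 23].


After one pass: [11, 27, 10, 6, 38, 23, 44]


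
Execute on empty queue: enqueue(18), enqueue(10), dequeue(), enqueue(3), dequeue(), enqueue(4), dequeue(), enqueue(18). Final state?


enqueue(18) -> [18]
enqueue(10) -> [18, 10]
dequeue() returns 18 -> [10]
enqueue(3) -> [10, 3]
dequeue() returns 10 -> [3]
enqueue(4) -> [3, 4]
dequeue() returns 3 -> [4]
enqueue(18) -> [4, 18]
Final queue (front to back): [4, 18]


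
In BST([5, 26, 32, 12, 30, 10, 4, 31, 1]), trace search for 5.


BST root = 5
Search for 5: compare at each node
Path: [5]


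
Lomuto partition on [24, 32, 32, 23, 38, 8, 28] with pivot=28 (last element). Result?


Elements <= 28 go left of pivot.
Result: [24, 23, 8, 28, 38, 32, 32], pivot at index 3


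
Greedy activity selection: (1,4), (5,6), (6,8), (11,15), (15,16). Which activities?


Greedy: pick earliest-ending, then skip overlaps.
Selected (5 activities): [(1, 4), (5, 6), (6, 8), (11, 15), (15, 16)]


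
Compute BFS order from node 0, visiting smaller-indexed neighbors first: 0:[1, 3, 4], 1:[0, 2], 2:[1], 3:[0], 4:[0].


BFS queue: start with [0]
Visit order: [0, 1, 3, 4, 2]


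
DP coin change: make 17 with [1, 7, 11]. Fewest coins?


dp[0]=0; dp[i]=1+min(dp[i-c] for c in coins)
...dp[12]=2, dp[13]=3, dp[14]=2, dp[15]=3, dp[16]=4, dp[17]=5
Minimum coins for 17 = 5


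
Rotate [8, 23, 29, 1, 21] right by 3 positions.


Right rotate by 3: [29, 1, 21, 8, 23]


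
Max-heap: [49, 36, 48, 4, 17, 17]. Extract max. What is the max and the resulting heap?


Max = 49
Replace root with last, heapify down
Resulting heap: [48, 36, 17, 4, 17]


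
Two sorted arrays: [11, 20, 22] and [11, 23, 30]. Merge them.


Compare heads, take smaller each step.
Merged: [11, 11, 20, 22, 23, 30]


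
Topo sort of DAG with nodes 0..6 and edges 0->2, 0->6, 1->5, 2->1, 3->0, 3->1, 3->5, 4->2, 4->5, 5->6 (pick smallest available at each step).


Kahn's algorithm, process smallest node first
Order: [3, 0, 4, 2, 1, 5, 6]


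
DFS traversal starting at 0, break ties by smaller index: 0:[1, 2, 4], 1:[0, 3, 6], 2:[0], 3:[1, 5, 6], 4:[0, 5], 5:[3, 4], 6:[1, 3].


DFS stack-based: start with [0]
Visit order: [0, 1, 3, 5, 4, 6, 2]


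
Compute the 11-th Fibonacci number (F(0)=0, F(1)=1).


F(n)=F(n-1)+F(n-2)
...F(9)=34, F(10)=55, F(11)=89


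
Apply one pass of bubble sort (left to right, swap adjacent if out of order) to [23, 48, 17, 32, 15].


After one pass: [23, 17, 32, 15, 48]


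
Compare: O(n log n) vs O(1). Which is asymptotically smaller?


constant grows slower than linearithmic
O(1) is asymptotically smaller; O(n log n) grows faster


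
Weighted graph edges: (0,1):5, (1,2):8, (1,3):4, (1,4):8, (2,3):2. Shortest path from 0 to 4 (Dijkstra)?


Dijkstra from 0:
Distances: {0: 0, 1: 5, 2: 11, 3: 9, 4: 13}
Shortest distance to 4 = 13, path = [0, 1, 4]


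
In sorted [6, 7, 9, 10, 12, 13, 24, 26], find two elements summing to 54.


Two pointers: lo=0, hi=7
No pair sums to 54


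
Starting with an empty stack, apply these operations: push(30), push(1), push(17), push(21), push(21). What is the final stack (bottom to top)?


push(30) -> [30]
push(1) -> [30, 1]
push(17) -> [30, 1, 17]
push(21) -> [30, 1, 17, 21]
push(21) -> [30, 1, 17, 21, 21]
Final stack (bottom to top): [30, 1, 17, 21, 21]


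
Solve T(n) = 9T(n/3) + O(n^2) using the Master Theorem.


a=9, b=3, c=2. log_3(9)=2 = c=2. Case 2: O(n^c log n) = O(n^2 log n)
Complexity: O(n^2 log n)


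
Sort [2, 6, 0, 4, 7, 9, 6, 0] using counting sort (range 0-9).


Count array: [2, 0, 1, 0, 1, 0, 2, 1, 0, 1]
Reconstruct: [0, 0, 2, 4, 6, 6, 7, 9]


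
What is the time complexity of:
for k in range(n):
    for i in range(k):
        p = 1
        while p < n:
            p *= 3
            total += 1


Per nesting level: O(n) * O(n) [triangular over k] * O(log n) = O(n^2 log n)
Complexity: O(n^2 log n)


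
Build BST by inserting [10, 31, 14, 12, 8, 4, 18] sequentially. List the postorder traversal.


Root = 10; build tree by BST insertion.
Postorder traversal: [4, 8, 12, 18, 14, 31, 10]


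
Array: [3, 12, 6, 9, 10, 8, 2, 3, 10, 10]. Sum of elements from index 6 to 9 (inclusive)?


Prefix sums: [0, 3, 15, 21, 30, 40, 48, 50, 53, 63, 73]
Sum[6..9] = prefix[10] - prefix[6] = 73 - 48 = 25


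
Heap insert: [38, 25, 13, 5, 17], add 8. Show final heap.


Append 8: [38, 25, 13, 5, 17, 8]
Bubble up: no swaps needed
Result: [38, 25, 13, 5, 17, 8]


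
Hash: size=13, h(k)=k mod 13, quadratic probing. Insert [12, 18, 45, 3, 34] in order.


Insertions: 12->slot 12; 18->slot 5; 45->slot 6; 3->slot 3; 34->slot 8
Table: [None, None, None, 3, None, 18, 45, None, 34, None, None, None, 12]


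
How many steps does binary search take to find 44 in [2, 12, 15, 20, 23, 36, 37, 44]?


Search for 44:
[0,7] mid=3 arr[3]=20
[4,7] mid=5 arr[5]=36
[6,7] mid=6 arr[6]=37
[7,7] mid=7 arr[7]=44
Total: 4 comparisons


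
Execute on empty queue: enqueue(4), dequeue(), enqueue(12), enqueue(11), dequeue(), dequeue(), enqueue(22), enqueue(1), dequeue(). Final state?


enqueue(4) -> [4]
dequeue() returns 4 -> []
enqueue(12) -> [12]
enqueue(11) -> [12, 11]
dequeue() returns 12 -> [11]
dequeue() returns 11 -> []
enqueue(22) -> [22]
enqueue(1) -> [22, 1]
dequeue() returns 22 -> [1]
Final queue (front to back): [1]


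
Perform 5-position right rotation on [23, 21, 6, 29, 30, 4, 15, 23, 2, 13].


Right rotate by 5: [4, 15, 23, 2, 13, 23, 21, 6, 29, 30]


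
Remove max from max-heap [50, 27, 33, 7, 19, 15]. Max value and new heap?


Max = 50
Replace root with last, heapify down
Resulting heap: [33, 27, 15, 7, 19]


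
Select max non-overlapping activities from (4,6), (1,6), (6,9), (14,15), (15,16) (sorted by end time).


Greedy: pick earliest-ending, then skip overlaps.
Selected (4 activities): [(4, 6), (6, 9), (14, 15), (15, 16)]


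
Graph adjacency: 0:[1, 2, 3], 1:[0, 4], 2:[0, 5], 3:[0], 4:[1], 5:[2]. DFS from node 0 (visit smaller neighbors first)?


DFS stack-based: start with [0]
Visit order: [0, 1, 4, 2, 5, 3]


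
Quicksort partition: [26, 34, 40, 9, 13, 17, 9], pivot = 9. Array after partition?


Elements <= 9 go left of pivot.
Result: [9, 9, 40, 26, 13, 17, 34], pivot at index 1


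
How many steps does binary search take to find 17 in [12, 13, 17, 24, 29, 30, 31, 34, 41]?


Search for 17:
[0,8] mid=4 arr[4]=29
[0,3] mid=1 arr[1]=13
[2,3] mid=2 arr[2]=17
Total: 3 comparisons


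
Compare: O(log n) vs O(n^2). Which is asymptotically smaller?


logarithmic grows slower than quadratic
O(log n) is asymptotically smaller; O(n^2) grows faster


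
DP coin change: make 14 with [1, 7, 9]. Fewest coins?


dp[0]=0; dp[i]=1+min(dp[i-c] for c in coins)
...dp[9]=1, dp[10]=2, dp[11]=3, dp[12]=4, dp[13]=5, dp[14]=2
Minimum coins for 14 = 2


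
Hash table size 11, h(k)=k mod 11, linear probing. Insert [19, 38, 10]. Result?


Insertions: 19->slot 8; 38->slot 5; 10->slot 10
Table: [None, None, None, None, None, 38, None, None, 19, None, 10]


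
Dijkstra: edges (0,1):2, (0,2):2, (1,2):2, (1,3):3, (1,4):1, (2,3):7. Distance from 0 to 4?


Dijkstra from 0:
Distances: {0: 0, 1: 2, 2: 2, 3: 5, 4: 3}
Shortest distance to 4 = 3, path = [0, 1, 4]


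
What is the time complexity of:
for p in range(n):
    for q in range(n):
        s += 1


Per nesting level: O(n) * O(n) = O(n^2)
Complexity: O(n^2)


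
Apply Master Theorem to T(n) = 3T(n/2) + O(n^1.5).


a=3, b=2, c=1.5. log_2(3)=1.585 > c=1.5. Case 1: O(n^log_b(a)) = O(n^1.585)
Complexity: O(n^1.585)


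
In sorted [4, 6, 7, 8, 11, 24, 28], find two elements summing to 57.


Two pointers: lo=0, hi=6
No pair sums to 57


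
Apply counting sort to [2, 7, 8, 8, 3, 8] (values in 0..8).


Count array: [0, 0, 1, 1, 0, 0, 0, 1, 3]
Reconstruct: [2, 3, 7, 8, 8, 8]


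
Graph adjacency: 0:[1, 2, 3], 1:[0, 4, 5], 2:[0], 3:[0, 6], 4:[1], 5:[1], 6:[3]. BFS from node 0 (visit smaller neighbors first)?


BFS queue: start with [0]
Visit order: [0, 1, 2, 3, 4, 5, 6]


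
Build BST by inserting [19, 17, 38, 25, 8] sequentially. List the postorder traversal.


Root = 19; build tree by BST insertion.
Postorder traversal: [8, 17, 25, 38, 19]


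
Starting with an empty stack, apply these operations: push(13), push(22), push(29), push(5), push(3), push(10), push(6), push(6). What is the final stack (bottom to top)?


push(13) -> [13]
push(22) -> [13, 22]
push(29) -> [13, 22, 29]
push(5) -> [13, 22, 29, 5]
push(3) -> [13, 22, 29, 5, 3]
push(10) -> [13, 22, 29, 5, 3, 10]
push(6) -> [13, 22, 29, 5, 3, 10, 6]
push(6) -> [13, 22, 29, 5, 3, 10, 6, 6]
Final stack (bottom to top): [13, 22, 29, 5, 3, 10, 6, 6]


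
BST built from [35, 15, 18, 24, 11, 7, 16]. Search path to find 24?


BST root = 35
Search for 24: compare at each node
Path: [35, 15, 18, 24]


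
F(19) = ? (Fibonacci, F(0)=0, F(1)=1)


F(n)=F(n-1)+F(n-2)
...F(17)=1597, F(18)=2584, F(19)=4181


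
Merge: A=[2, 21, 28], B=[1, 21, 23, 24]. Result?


Compare heads, take smaller each step.
Merged: [1, 2, 21, 21, 23, 24, 28]


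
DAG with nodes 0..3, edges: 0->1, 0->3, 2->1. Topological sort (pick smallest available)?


Kahn's algorithm, process smallest node first
Order: [0, 2, 1, 3]


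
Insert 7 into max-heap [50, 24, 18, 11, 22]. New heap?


Append 7: [50, 24, 18, 11, 22, 7]
Bubble up: no swaps needed
Result: [50, 24, 18, 11, 22, 7]


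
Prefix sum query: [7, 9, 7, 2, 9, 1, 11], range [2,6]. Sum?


Prefix sums: [0, 7, 16, 23, 25, 34, 35, 46]
Sum[2..6] = prefix[7] - prefix[2] = 46 - 16 = 30


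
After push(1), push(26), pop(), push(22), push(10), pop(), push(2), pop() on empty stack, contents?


push(1) -> [1]
push(26) -> [1, 26]
pop() returns 26 -> [1]
push(22) -> [1, 22]
push(10) -> [1, 22, 10]
pop() returns 10 -> [1, 22]
push(2) -> [1, 22, 2]
pop() returns 2 -> [1, 22]
Final stack (bottom to top): [1, 22]


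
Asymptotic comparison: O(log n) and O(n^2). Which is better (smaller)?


logarithmic grows slower than quadratic
O(log n) is asymptotically smaller; O(n^2) grows faster


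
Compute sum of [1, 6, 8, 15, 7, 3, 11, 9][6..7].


Prefix sums: [0, 1, 7, 15, 30, 37, 40, 51, 60]
Sum[6..7] = prefix[8] - prefix[6] = 60 - 40 = 20


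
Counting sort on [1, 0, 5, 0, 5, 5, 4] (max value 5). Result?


Count array: [2, 1, 0, 0, 1, 3]
Reconstruct: [0, 0, 1, 4, 5, 5, 5]


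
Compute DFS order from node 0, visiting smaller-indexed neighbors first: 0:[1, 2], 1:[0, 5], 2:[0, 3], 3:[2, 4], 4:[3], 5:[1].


DFS stack-based: start with [0]
Visit order: [0, 1, 5, 2, 3, 4]


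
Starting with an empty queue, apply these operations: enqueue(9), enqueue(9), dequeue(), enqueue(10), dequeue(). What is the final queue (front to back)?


enqueue(9) -> [9]
enqueue(9) -> [9, 9]
dequeue() returns 9 -> [9]
enqueue(10) -> [9, 10]
dequeue() returns 9 -> [10]
Final queue (front to back): [10]


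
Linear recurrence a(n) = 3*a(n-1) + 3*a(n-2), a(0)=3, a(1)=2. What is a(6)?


Build bottom-up:
...a(4)=198, a(5)=747, a(6)=3*747+3*198=2835


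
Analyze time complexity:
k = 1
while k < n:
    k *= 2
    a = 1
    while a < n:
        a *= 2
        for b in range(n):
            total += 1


Per nesting level: O(log n) * O(log n) * O(n) = O(n (log n)^2)
Complexity: O(n (log n)^2)


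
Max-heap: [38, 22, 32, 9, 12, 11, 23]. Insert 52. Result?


Append 52: [38, 22, 32, 9, 12, 11, 23, 52]
Bubble up: swap idx 7(52) with idx 3(9); swap idx 3(52) with idx 1(22); swap idx 1(52) with idx 0(38)
Result: [52, 38, 32, 22, 12, 11, 23, 9]


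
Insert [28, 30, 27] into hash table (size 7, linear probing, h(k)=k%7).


Insertions: 28->slot 0; 30->slot 2; 27->slot 6
Table: [28, None, 30, None, None, None, 27]


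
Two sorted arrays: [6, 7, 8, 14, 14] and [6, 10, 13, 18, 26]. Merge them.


Compare heads, take smaller each step.
Merged: [6, 6, 7, 8, 10, 13, 14, 14, 18, 26]


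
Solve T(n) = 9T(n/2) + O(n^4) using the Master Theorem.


a=9, b=2, c=4. log_2(9)=3.170 < c=4. Case 3: O(n^c) = O(n^4)
Complexity: O(n^4)


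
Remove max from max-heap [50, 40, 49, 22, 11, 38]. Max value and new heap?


Max = 50
Replace root with last, heapify down
Resulting heap: [49, 40, 38, 22, 11]


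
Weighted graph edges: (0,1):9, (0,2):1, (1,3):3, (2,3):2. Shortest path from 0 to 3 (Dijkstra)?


Dijkstra from 0:
Distances: {0: 0, 1: 6, 2: 1, 3: 3}
Shortest distance to 3 = 3, path = [0, 2, 3]


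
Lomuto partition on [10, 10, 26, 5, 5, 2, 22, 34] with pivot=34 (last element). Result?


Elements <= 34 go left of pivot.
Result: [10, 10, 26, 5, 5, 2, 22, 34], pivot at index 7


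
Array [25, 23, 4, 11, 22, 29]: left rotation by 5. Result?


Left rotate by 5: [29, 25, 23, 4, 11, 22]


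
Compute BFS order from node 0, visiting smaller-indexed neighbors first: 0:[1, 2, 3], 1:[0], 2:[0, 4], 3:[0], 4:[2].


BFS queue: start with [0]
Visit order: [0, 1, 2, 3, 4]


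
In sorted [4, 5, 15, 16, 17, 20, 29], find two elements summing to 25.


Two pointers: lo=0, hi=6
Found pair: (5, 20) summing to 25


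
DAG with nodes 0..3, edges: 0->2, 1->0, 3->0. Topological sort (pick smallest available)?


Kahn's algorithm, process smallest node first
Order: [1, 3, 0, 2]


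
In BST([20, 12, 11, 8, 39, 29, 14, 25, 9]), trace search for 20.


BST root = 20
Search for 20: compare at each node
Path: [20]


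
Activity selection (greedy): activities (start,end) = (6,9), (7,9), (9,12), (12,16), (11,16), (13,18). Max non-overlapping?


Greedy: pick earliest-ending, then skip overlaps.
Selected (3 activities): [(6, 9), (9, 12), (12, 16)]


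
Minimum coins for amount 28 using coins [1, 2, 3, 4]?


dp[0]=0; dp[i]=1+min(dp[i-c] for c in coins)
...dp[23]=6, dp[24]=6, dp[25]=7, dp[26]=7, dp[27]=7, dp[28]=7
Minimum coins for 28 = 7


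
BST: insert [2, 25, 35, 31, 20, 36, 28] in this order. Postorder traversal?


Root = 2; build tree by BST insertion.
Postorder traversal: [20, 28, 31, 36, 35, 25, 2]


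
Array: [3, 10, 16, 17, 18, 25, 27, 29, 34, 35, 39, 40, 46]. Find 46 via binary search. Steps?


Search for 46:
[0,12] mid=6 arr[6]=27
[7,12] mid=9 arr[9]=35
[10,12] mid=11 arr[11]=40
[12,12] mid=12 arr[12]=46
Total: 4 comparisons


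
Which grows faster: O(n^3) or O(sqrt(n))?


sublinear grows slower than cubic
O(sqrt(n)) is asymptotically smaller; O(n^3) grows faster


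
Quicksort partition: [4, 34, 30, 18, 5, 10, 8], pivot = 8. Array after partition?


Elements <= 8 go left of pivot.
Result: [4, 5, 8, 18, 34, 10, 30], pivot at index 2


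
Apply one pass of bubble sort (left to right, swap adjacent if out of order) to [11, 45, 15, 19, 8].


After one pass: [11, 15, 19, 8, 45]


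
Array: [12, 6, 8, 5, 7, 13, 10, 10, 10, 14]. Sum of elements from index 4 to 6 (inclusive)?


Prefix sums: [0, 12, 18, 26, 31, 38, 51, 61, 71, 81, 95]
Sum[4..6] = prefix[7] - prefix[4] = 61 - 31 = 30


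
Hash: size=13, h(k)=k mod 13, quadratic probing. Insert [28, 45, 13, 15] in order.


Insertions: 28->slot 2; 45->slot 6; 13->slot 0; 15->slot 3
Table: [13, None, 28, 15, None, None, 45, None, None, None, None, None, None]


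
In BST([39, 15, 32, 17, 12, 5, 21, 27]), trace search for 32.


BST root = 39
Search for 32: compare at each node
Path: [39, 15, 32]


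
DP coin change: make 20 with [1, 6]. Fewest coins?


dp[0]=0; dp[i]=1+min(dp[i-c] for c in coins)
...dp[15]=5, dp[16]=6, dp[17]=7, dp[18]=3, dp[19]=4, dp[20]=5
Minimum coins for 20 = 5


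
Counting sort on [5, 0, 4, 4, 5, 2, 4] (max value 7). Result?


Count array: [1, 0, 1, 0, 3, 2, 0, 0]
Reconstruct: [0, 2, 4, 4, 4, 5, 5]


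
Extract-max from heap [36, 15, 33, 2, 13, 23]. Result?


Max = 36
Replace root with last, heapify down
Resulting heap: [33, 15, 23, 2, 13]


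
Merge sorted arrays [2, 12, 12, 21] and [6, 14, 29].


Compare heads, take smaller each step.
Merged: [2, 6, 12, 12, 14, 21, 29]


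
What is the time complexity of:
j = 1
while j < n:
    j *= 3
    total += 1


Per nesting level: O(log n) = O(log n)
Complexity: O(log n)


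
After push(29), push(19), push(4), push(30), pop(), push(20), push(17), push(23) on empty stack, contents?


push(29) -> [29]
push(19) -> [29, 19]
push(4) -> [29, 19, 4]
push(30) -> [29, 19, 4, 30]
pop() returns 30 -> [29, 19, 4]
push(20) -> [29, 19, 4, 20]
push(17) -> [29, 19, 4, 20, 17]
push(23) -> [29, 19, 4, 20, 17, 23]
Final stack (bottom to top): [29, 19, 4, 20, 17, 23]


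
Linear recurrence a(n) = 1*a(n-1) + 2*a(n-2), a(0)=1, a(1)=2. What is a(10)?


Build bottom-up:
...a(8)=256, a(9)=512, a(10)=1*512+2*256=1024


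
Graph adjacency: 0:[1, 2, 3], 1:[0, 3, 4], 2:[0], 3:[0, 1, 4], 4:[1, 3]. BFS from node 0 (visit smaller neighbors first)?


BFS queue: start with [0]
Visit order: [0, 1, 2, 3, 4]


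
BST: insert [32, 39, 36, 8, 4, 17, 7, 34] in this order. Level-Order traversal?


Root = 32; build tree by BST insertion.
Level-Order traversal: [32, 8, 39, 4, 17, 36, 7, 34]


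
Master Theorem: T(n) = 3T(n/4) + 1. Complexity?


a=3, b=4, c=0. log_4(3)=0.792 > c=0. Case 1: O(n^log_b(a)) = O(n^0.792)
Complexity: O(n^0.792)


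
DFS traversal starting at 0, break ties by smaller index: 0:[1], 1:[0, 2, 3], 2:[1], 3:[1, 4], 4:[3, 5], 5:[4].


DFS stack-based: start with [0]
Visit order: [0, 1, 2, 3, 4, 5]


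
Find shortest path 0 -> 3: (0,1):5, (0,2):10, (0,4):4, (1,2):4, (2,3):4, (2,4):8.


Dijkstra from 0:
Distances: {0: 0, 1: 5, 2: 9, 3: 13, 4: 4}
Shortest distance to 3 = 13, path = [0, 1, 2, 3]


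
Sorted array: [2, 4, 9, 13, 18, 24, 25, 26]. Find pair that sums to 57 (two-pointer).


Two pointers: lo=0, hi=7
No pair sums to 57


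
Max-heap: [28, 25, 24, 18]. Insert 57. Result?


Append 57: [28, 25, 24, 18, 57]
Bubble up: swap idx 4(57) with idx 1(25); swap idx 1(57) with idx 0(28)
Result: [57, 28, 24, 18, 25]


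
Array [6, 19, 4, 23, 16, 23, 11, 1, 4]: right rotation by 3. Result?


Right rotate by 3: [11, 1, 4, 6, 19, 4, 23, 16, 23]


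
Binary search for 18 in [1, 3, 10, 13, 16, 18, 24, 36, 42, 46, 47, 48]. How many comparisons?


Search for 18:
[0,11] mid=5 arr[5]=18
Total: 1 comparisons


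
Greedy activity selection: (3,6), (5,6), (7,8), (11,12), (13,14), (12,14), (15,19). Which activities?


Greedy: pick earliest-ending, then skip overlaps.
Selected (5 activities): [(3, 6), (7, 8), (11, 12), (13, 14), (15, 19)]


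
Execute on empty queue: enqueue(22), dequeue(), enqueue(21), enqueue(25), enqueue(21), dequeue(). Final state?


enqueue(22) -> [22]
dequeue() returns 22 -> []
enqueue(21) -> [21]
enqueue(25) -> [21, 25]
enqueue(21) -> [21, 25, 21]
dequeue() returns 21 -> [25, 21]
Final queue (front to back): [25, 21]


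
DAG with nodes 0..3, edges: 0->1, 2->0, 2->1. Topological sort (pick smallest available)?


Kahn's algorithm, process smallest node first
Order: [2, 0, 1, 3]


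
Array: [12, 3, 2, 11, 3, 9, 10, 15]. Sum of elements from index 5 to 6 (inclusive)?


Prefix sums: [0, 12, 15, 17, 28, 31, 40, 50, 65]
Sum[5..6] = prefix[7] - prefix[5] = 50 - 31 = 19


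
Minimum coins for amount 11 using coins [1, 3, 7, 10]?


dp[0]=0; dp[i]=1+min(dp[i-c] for c in coins)
...dp[6]=2, dp[7]=1, dp[8]=2, dp[9]=3, dp[10]=1, dp[11]=2
Minimum coins for 11 = 2


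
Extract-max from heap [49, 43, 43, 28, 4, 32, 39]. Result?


Max = 49
Replace root with last, heapify down
Resulting heap: [43, 39, 43, 28, 4, 32]


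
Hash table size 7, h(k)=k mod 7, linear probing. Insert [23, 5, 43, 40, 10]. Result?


Insertions: 23->slot 2; 5->slot 5; 43->slot 1; 40->slot 6; 10->slot 3
Table: [None, 43, 23, 10, None, 5, 40]


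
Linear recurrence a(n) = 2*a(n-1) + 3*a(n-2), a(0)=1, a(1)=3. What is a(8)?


Build bottom-up:
...a(6)=729, a(7)=2187, a(8)=2*2187+3*729=6561


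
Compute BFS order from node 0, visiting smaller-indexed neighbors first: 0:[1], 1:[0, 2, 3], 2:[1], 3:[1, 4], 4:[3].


BFS queue: start with [0]
Visit order: [0, 1, 2, 3, 4]


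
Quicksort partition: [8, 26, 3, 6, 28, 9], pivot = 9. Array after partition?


Elements <= 9 go left of pivot.
Result: [8, 3, 6, 9, 28, 26], pivot at index 3


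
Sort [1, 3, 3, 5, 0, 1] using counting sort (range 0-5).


Count array: [1, 2, 0, 2, 0, 1]
Reconstruct: [0, 1, 1, 3, 3, 5]


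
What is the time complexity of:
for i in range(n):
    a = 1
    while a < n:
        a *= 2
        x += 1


Per nesting level: O(n) * O(log n) = O(n log n)
Complexity: O(n log n)


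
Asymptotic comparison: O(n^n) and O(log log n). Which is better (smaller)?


double-logarithmic grows slower than n^n
O(log log n) is asymptotically smaller; O(n^n) grows faster


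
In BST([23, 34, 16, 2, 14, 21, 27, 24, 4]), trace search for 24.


BST root = 23
Search for 24: compare at each node
Path: [23, 34, 27, 24]


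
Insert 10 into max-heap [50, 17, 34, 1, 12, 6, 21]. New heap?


Append 10: [50, 17, 34, 1, 12, 6, 21, 10]
Bubble up: swap idx 7(10) with idx 3(1)
Result: [50, 17, 34, 10, 12, 6, 21, 1]


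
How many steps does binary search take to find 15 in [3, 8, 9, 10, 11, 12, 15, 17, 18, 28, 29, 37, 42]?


Search for 15:
[0,12] mid=6 arr[6]=15
Total: 1 comparisons


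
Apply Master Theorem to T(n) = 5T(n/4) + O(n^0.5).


a=5, b=4, c=0.5. log_4(5)=1.161 > c=0.5. Case 1: O(n^log_b(a)) = O(n^1.161)
Complexity: O(n^1.161)


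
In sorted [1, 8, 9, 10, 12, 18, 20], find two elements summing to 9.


Two pointers: lo=0, hi=6
Found pair: (1, 8) summing to 9


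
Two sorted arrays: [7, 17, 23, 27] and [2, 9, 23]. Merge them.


Compare heads, take smaller each step.
Merged: [2, 7, 9, 17, 23, 23, 27]


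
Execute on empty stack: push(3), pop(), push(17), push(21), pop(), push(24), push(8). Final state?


push(3) -> [3]
pop() returns 3 -> []
push(17) -> [17]
push(21) -> [17, 21]
pop() returns 21 -> [17]
push(24) -> [17, 24]
push(8) -> [17, 24, 8]
Final stack (bottom to top): [17, 24, 8]


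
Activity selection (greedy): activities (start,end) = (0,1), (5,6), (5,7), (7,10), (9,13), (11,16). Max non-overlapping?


Greedy: pick earliest-ending, then skip overlaps.
Selected (4 activities): [(0, 1), (5, 6), (7, 10), (11, 16)]


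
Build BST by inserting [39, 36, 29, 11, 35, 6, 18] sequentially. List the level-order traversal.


Root = 39; build tree by BST insertion.
Level-Order traversal: [39, 36, 29, 11, 35, 6, 18]


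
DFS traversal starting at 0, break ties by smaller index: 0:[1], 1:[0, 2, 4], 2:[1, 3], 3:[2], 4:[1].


DFS stack-based: start with [0]
Visit order: [0, 1, 2, 3, 4]


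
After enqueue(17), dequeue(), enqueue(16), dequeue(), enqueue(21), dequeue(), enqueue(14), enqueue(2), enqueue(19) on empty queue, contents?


enqueue(17) -> [17]
dequeue() returns 17 -> []
enqueue(16) -> [16]
dequeue() returns 16 -> []
enqueue(21) -> [21]
dequeue() returns 21 -> []
enqueue(14) -> [14]
enqueue(2) -> [14, 2]
enqueue(19) -> [14, 2, 19]
Final queue (front to back): [14, 2, 19]


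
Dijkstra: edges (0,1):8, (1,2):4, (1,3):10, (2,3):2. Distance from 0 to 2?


Dijkstra from 0:
Distances: {0: 0, 1: 8, 2: 12, 3: 14}
Shortest distance to 2 = 12, path = [0, 1, 2]


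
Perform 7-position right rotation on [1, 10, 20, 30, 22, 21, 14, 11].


Right rotate by 7: [10, 20, 30, 22, 21, 14, 11, 1]


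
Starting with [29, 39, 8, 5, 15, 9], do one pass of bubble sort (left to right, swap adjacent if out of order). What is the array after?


After one pass: [29, 8, 5, 15, 9, 39]


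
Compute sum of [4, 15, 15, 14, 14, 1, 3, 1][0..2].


Prefix sums: [0, 4, 19, 34, 48, 62, 63, 66, 67]
Sum[0..2] = prefix[3] - prefix[0] = 34 - 0 = 34


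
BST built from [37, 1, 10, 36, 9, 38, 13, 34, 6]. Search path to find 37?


BST root = 37
Search for 37: compare at each node
Path: [37]


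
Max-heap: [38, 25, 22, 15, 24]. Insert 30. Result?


Append 30: [38, 25, 22, 15, 24, 30]
Bubble up: swap idx 5(30) with idx 2(22)
Result: [38, 25, 30, 15, 24, 22]


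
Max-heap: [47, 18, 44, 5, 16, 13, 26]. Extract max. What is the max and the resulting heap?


Max = 47
Replace root with last, heapify down
Resulting heap: [44, 18, 26, 5, 16, 13]


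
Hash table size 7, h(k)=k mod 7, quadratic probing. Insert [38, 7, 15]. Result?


Insertions: 38->slot 3; 7->slot 0; 15->slot 1
Table: [7, 15, None, 38, None, None, None]


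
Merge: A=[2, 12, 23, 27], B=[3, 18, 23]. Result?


Compare heads, take smaller each step.
Merged: [2, 3, 12, 18, 23, 23, 27]


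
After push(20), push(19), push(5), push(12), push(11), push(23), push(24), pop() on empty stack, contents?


push(20) -> [20]
push(19) -> [20, 19]
push(5) -> [20, 19, 5]
push(12) -> [20, 19, 5, 12]
push(11) -> [20, 19, 5, 12, 11]
push(23) -> [20, 19, 5, 12, 11, 23]
push(24) -> [20, 19, 5, 12, 11, 23, 24]
pop() returns 24 -> [20, 19, 5, 12, 11, 23]
Final stack (bottom to top): [20, 19, 5, 12, 11, 23]


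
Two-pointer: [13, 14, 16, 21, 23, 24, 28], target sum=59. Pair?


Two pointers: lo=0, hi=6
No pair sums to 59


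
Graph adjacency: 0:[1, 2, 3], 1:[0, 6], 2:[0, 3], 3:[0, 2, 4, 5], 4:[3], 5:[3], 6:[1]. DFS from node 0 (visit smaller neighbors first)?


DFS stack-based: start with [0]
Visit order: [0, 1, 6, 2, 3, 4, 5]


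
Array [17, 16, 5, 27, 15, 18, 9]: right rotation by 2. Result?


Right rotate by 2: [18, 9, 17, 16, 5, 27, 15]


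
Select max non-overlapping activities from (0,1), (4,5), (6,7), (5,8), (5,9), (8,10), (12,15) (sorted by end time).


Greedy: pick earliest-ending, then skip overlaps.
Selected (5 activities): [(0, 1), (4, 5), (6, 7), (8, 10), (12, 15)]


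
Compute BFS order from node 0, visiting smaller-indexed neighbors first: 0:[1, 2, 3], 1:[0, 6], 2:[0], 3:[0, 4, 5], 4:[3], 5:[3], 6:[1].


BFS queue: start with [0]
Visit order: [0, 1, 2, 3, 6, 4, 5]


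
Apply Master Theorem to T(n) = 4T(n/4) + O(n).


a=4, b=4, c=1. log_4(4)=1 = c=1. Case 2: O(n^c log n) = O(n log n)
Complexity: O(n log n)


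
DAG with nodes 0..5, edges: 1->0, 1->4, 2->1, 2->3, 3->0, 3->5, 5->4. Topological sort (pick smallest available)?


Kahn's algorithm, process smallest node first
Order: [2, 1, 3, 0, 5, 4]


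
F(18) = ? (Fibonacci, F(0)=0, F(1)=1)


F(n)=F(n-1)+F(n-2)
...F(16)=987, F(17)=1597, F(18)=2584


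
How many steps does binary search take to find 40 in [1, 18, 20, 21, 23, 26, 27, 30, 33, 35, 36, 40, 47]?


Search for 40:
[0,12] mid=6 arr[6]=27
[7,12] mid=9 arr[9]=35
[10,12] mid=11 arr[11]=40
Total: 3 comparisons


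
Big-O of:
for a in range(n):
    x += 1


Per nesting level: O(n) = O(n)
Complexity: O(n)


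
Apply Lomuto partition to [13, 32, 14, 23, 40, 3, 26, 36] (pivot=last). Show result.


Elements <= 36 go left of pivot.
Result: [13, 32, 14, 23, 3, 26, 36, 40], pivot at index 6


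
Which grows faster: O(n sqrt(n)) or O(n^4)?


n^1.5 grows slower than quartic
O(n sqrt(n)) is asymptotically smaller; O(n^4) grows faster


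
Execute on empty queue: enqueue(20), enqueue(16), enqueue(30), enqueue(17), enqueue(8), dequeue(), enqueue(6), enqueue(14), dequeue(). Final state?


enqueue(20) -> [20]
enqueue(16) -> [20, 16]
enqueue(30) -> [20, 16, 30]
enqueue(17) -> [20, 16, 30, 17]
enqueue(8) -> [20, 16, 30, 17, 8]
dequeue() returns 20 -> [16, 30, 17, 8]
enqueue(6) -> [16, 30, 17, 8, 6]
enqueue(14) -> [16, 30, 17, 8, 6, 14]
dequeue() returns 16 -> [30, 17, 8, 6, 14]
Final queue (front to back): [30, 17, 8, 6, 14]


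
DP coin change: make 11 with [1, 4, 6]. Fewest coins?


dp[0]=0; dp[i]=1+min(dp[i-c] for c in coins)
...dp[6]=1, dp[7]=2, dp[8]=2, dp[9]=3, dp[10]=2, dp[11]=3
Minimum coins for 11 = 3


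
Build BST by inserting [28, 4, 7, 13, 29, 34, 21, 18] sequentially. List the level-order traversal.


Root = 28; build tree by BST insertion.
Level-Order traversal: [28, 4, 29, 7, 34, 13, 21, 18]


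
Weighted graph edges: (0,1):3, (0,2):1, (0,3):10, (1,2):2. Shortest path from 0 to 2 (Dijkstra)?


Dijkstra from 0:
Distances: {0: 0, 1: 3, 2: 1, 3: 10}
Shortest distance to 2 = 1, path = [0, 2]


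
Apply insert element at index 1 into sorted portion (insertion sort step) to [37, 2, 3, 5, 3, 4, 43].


After one pass: [2, 37, 3, 5, 3, 4, 43]


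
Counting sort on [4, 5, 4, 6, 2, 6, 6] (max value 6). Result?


Count array: [0, 0, 1, 0, 2, 1, 3]
Reconstruct: [2, 4, 4, 5, 6, 6, 6]


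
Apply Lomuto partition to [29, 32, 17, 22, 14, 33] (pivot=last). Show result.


Elements <= 33 go left of pivot.
Result: [29, 32, 17, 22, 14, 33], pivot at index 5


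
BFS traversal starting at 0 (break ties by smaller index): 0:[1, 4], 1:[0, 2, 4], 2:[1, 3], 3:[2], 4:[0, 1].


BFS queue: start with [0]
Visit order: [0, 1, 4, 2, 3]


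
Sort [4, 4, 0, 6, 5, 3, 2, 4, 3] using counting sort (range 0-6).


Count array: [1, 0, 1, 2, 3, 1, 1]
Reconstruct: [0, 2, 3, 3, 4, 4, 4, 5, 6]


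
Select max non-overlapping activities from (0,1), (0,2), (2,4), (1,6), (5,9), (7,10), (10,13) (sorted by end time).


Greedy: pick earliest-ending, then skip overlaps.
Selected (4 activities): [(0, 1), (2, 4), (5, 9), (10, 13)]


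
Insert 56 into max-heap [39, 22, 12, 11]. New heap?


Append 56: [39, 22, 12, 11, 56]
Bubble up: swap idx 4(56) with idx 1(22); swap idx 1(56) with idx 0(39)
Result: [56, 39, 12, 11, 22]


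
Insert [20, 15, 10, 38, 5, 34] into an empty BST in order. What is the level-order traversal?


Root = 20; build tree by BST insertion.
Level-Order traversal: [20, 15, 38, 10, 34, 5]
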